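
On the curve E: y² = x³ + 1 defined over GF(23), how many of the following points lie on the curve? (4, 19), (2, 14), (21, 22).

(4, 19): 19² ≡ 16, rhs ≡ 19 → off.
(2, 14): 14² ≡ 12, rhs ≡ 9 → off.
(21, 22): 22² ≡ 1, rhs ≡ 16 → off.

0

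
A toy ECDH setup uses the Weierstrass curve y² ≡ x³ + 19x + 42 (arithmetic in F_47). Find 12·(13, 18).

Write Q = (13, 18).
Repeated addition: build up to 12Q.
2Q: tangent at (13, 18): λ = (3·13² + 19)/(2·18) ≡ 9/36. 36⁻¹ ≡ 17 (mod 47), so λ ≡ 9·17 ≡ 12.
  x = λ² - 13 - 13 = 144 - 26 ≡ 24; y = λ·(13 - 24) - 18 ≡ 38. → (24, 38)
3Q: (24, 38) + (13, 18). λ = (18 - 38)/(13 - 24) ≡ 27/36 mod 47. 36⁻¹ ≡ 17 (mod 47), so λ ≡ 36.
  x = λ² - 24 - 13 = 1296 - 37 ≡ 37; y = λ·(24 - 37) - 38 ≡ 11. → (37, 11)
4Q: (37, 11) + (13, 18). λ = (18 - 11)/(13 - 37) ≡ 7/23 mod 47. 23⁻¹ ≡ 45 (mod 47), so λ ≡ 33.
  x = λ² - 37 - 13 = 1089 - 50 ≡ 5; y = λ·(37 - 5) - 11 ≡ 11. → (5, 11)
5Q: (5, 11) + (13, 18). λ = (18 - 11)/(13 - 5) ≡ 7/8 mod 47. 8⁻¹ ≡ 6 (mod 47), so λ ≡ 42.
  x = λ² - 5 - 13 = 1764 - 18 ≡ 7; y = λ·(5 - 7) - 11 ≡ 46. → (7, 46)
6Q: (7, 46) + (13, 18). λ = (18 - 46)/(13 - 7) ≡ 19/6 mod 47. 6⁻¹ ≡ 8 (mod 47), so λ ≡ 11.
  x = λ² - 7 - 13 = 121 - 20 ≡ 7; y = λ·(7 - 7) - 46 ≡ 1. → (7, 1)
7Q: (7, 1) + (13, 18). λ = (18 - 1)/(13 - 7) ≡ 17/6 mod 47. 6⁻¹ ≡ 8 (mod 47) since 6·8 = 48 ≡ 1, so λ ≡ 42.
  x = λ² - 7 - 13 = 1764 - 20 ≡ 5; y = λ·(7 - 5) - 1 ≡ 36. → (5, 36)
8Q: (5, 36) + (13, 18). λ = (18 - 36)/(13 - 5) ≡ 29/8 mod 47. 8⁻¹ ≡ 6 (mod 47), so λ ≡ 33.
  x = λ² - 5 - 13 = 1089 - 18 ≡ 37; y = λ·(5 - 37) - 36 ≡ 36. → (37, 36)
9Q: (37, 36) + (13, 18). λ = (18 - 36)/(13 - 37) ≡ 29/23 mod 47. 23⁻¹ ≡ 45 (mod 47), so λ ≡ 36.
  x = λ² - 37 - 13 = 1296 - 50 ≡ 24; y = λ·(37 - 24) - 36 ≡ 9. → (24, 9)
10Q: (24, 9) + (13, 18). λ = (18 - 9)/(13 - 24) ≡ 9/36 mod 47. 36⁻¹ ≡ 17 (mod 47), so λ ≡ 12.
  x = λ² - 24 - 13 = 144 - 37 ≡ 13; y = λ·(24 - 13) - 9 ≡ 29. → (13, 29)
11Q: (13, 29) + (13, 18): same x and y₁ ≡ -y₂, so the sum is O.
12Q: O + (13, 18) = (13, 18) (identity).

(13, 18)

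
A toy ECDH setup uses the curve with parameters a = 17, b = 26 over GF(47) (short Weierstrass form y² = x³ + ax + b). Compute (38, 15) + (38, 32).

O

The two points share x = 38 and their y-coordinates satisfy 15 + 32 ≡ 0 (mod 47), so they are inverses. Their sum is ∞.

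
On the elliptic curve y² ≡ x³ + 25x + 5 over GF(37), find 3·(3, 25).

Write G = (3, 25).
Repeated addition: build up to 3G.
2G: tangent at (3, 25): λ = (3·3² + 25)/(2·25) ≡ 15/13. 13⁻¹ ≡ 20 (mod 37) since 13·20 = 260 ≡ 1, so λ ≡ 15·20 ≡ 4.
  x = λ² - 3 - 3 = 16 - 6 ≡ 10; y = λ·(3 - 10) - 25 ≡ 21. → (10, 21)
3G: (10, 21) + (3, 25). λ = (25 - 21)/(3 - 10) ≡ 4/30 mod 37. 30⁻¹ ≡ 21 (mod 37) since 30·21 = 630 ≡ 1, so λ ≡ 10.
  x = λ² - 10 - 3 = 100 - 13 ≡ 13; y = λ·(10 - 13) - 21 ≡ 23. → (13, 23)

(13, 23)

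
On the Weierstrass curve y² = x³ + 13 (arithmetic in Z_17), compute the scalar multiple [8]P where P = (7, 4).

Repeated addition: build up to 8P.
2P: tangent at (7, 4): λ = (3·7² + 0)/(2·4) ≡ 11/8. 8⁻¹ ≡ 15 (mod 17), so λ ≡ 11·15 ≡ 12.
  x = λ² - 7 - 7 = 144 - 14 ≡ 11; y = λ·(7 - 11) - 4 ≡ 16. → (11, 16)
3P: (11, 16) + (7, 4). λ = (4 - 16)/(7 - 11) ≡ 5/13 mod 17. 13⁻¹ ≡ 4 (mod 17) since 13·4 = 52 ≡ 1, so λ ≡ 3.
  x = λ² - 11 - 7 = 9 - 18 ≡ 8; y = λ·(11 - 8) - 16 ≡ 10. → (8, 10)
4P: (8, 10) + (7, 4). λ = (4 - 10)/(7 - 8) ≡ 11/16 mod 17. 16⁻¹ ≡ 16 (mod 17), so λ ≡ 6.
  x = λ² - 8 - 7 = 36 - 15 ≡ 4; y = λ·(8 - 4) - 10 ≡ 14. → (4, 14)
5P: (4, 14) + (7, 4). λ = (4 - 14)/(7 - 4) ≡ 7/3 mod 17. 3⁻¹ ≡ 6 (mod 17), so λ ≡ 8.
  x = λ² - 4 - 7 = 64 - 11 ≡ 2; y = λ·(4 - 2) - 14 ≡ 2. → (2, 2)
6P: (2, 2) + (7, 4). λ = (4 - 2)/(7 - 2) ≡ 2/5 mod 17. 5⁻¹ ≡ 7 (mod 17), so λ ≡ 14.
  x = λ² - 2 - 7 = 196 - 9 ≡ 0; y = λ·(2 - 0) - 2 ≡ 9. → (0, 9)
7P: (0, 9) + (7, 4). λ = (4 - 9)/(7 - 0) ≡ 12/7 mod 17. 7⁻¹ ≡ 5 (mod 17), so λ ≡ 9.
  x = λ² - 0 - 7 = 81 - 7 ≡ 6; y = λ·(0 - 6) - 9 ≡ 5. → (6, 5)
8P: (6, 5) + (7, 4). λ = (4 - 5)/(7 - 6) ≡ 16/1 mod 17. 1⁻¹ ≡ 1 (mod 17) since 1·1 = 1 ≡ 1, so λ ≡ 16.
  x = λ² - 6 - 7 = 256 - 13 ≡ 5; y = λ·(6 - 5) - 5 ≡ 11. → (5, 11)

(5, 11)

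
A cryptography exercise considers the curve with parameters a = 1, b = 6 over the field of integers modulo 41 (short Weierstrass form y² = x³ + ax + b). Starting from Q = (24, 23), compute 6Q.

Double-and-add on 6 = (110)₂. Start with Q = (24, 23) for the leading 1-bit.
double: tangent at (24, 23): λ = (3·24² + 1)/(2·23) ≡ 7/5. 5⁻¹ ≡ 33 (mod 41) since 5·33 = 165 ≡ 1, so λ ≡ 7·33 ≡ 26.
  x = λ² - 24 - 24 = 676 - 48 ≡ 13; y = λ·(24 - 13) - 23 ≡ 17. → (13, 17)
add Q: (13, 17) + (24, 23). λ = (23 - 17)/(24 - 13) ≡ 6/11 mod 41. 11⁻¹ ≡ 15 (mod 41), so λ ≡ 8.
  x = λ² - 13 - 24 = 64 - 37 ≡ 27; y = λ·(13 - 27) - 17 ≡ 35. → (27, 35)
double: tangent at (27, 35): λ = (3·27² + 1)/(2·35) ≡ 15/29. 29⁻¹ ≡ 17 (mod 41), so λ ≡ 15·17 ≡ 9.
  x = λ² - 27 - 27 = 81 - 54 ≡ 27; y = λ·(27 - 27) - 35 ≡ 6. → (27, 6)

(27, 6)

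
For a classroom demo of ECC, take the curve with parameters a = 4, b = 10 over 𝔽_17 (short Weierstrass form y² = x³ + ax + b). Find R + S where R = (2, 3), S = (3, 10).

(2, 3) + (3, 10). λ = (10 - 3)/(3 - 2) ≡ 7/1 mod 17. 1⁻¹ ≡ 1 (mod 17), so λ ≡ 7.
  x = λ² - 2 - 3 = 49 - 5 ≡ 10; y = λ·(2 - 10) - 3 ≡ 9. → (10, 9)

(10, 9)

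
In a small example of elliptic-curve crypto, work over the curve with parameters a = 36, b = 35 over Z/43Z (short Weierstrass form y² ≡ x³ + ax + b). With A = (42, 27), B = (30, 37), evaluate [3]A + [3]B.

First 3A:
Repeated addition: build up to 3A.
2A: tangent at (42, 27): λ = (3·42² + 36)/(2·27) ≡ 39/11. 11⁻¹ ≡ 4 (mod 43) since 11·4 = 44 ≡ 1, so λ ≡ 39·4 ≡ 27.
  x = λ² - 42 - 42 = 729 - 84 ≡ 0; y = λ·(42 - 0) - 27 ≡ 32. → (0, 32)
3A: (0, 32) + (42, 27). λ = (27 - 32)/(42 - 0) ≡ 38/42 mod 43. 42⁻¹ ≡ 42 (mod 43), so λ ≡ 5.
  x = λ² - 0 - 42 = 25 - 42 ≡ 26; y = λ·(0 - 26) - 32 ≡ 10. → (26, 10)
3A = (26, 10).
Next 3B:
Repeated addition: build up to 3B.
2B: tangent at (30, 37): λ = (3·30² + 36)/(2·37) ≡ 27/31. 31⁻¹ ≡ 25 (mod 43), so λ ≡ 27·25 ≡ 30.
  x = λ² - 30 - 30 = 900 - 60 ≡ 23; y = λ·(30 - 23) - 37 ≡ 1. → (23, 1)
3B: (23, 1) + (30, 37). λ = (37 - 1)/(30 - 23) ≡ 36/7 mod 43. 7⁻¹ ≡ 37 (mod 43) since 7·37 = 259 ≡ 1, so λ ≡ 42.
  x = λ² - 23 - 30 = 1764 - 53 ≡ 34; y = λ·(23 - 34) - 1 ≡ 10. → (34, 10)
3B = (34, 10).
Finally 3A + 3B:
(26, 10) + (34, 10). λ = (10 - 10)/(34 - 26) ≡ 0/8 mod 43. 8⁻¹ ≡ 27 (mod 43) since 8·27 = 216 ≡ 1, so λ ≡ 0.
  x = λ² - 26 - 34 = 0 - 60 ≡ 26; y = λ·(26 - 26) - 10 ≡ 33. → (26, 33)

(26, 33)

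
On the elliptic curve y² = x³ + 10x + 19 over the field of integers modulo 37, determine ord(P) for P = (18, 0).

2

2P: (18, 0) + (18, 0): same x and y₁ ≡ -y₂, so the sum is the point at infinity.
2P = the point at infinity, so the order is 2.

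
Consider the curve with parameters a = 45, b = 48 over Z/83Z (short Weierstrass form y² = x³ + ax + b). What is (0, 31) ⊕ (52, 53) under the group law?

(0, 31) + (52, 53). λ = (53 - 31)/(52 - 0) ≡ 22/52 mod 83. 52⁻¹ ≡ 8 (mod 83), so λ ≡ 10.
  x = λ² - 0 - 52 = 100 - 52 ≡ 48; y = λ·(0 - 48) - 31 ≡ 70. → (48, 70)

(48, 70)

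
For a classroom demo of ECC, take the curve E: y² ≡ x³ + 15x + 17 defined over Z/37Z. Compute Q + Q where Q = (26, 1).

tangent at (26, 1): λ = (3·26² + 15)/(2·1) ≡ 8/2. 2⁻¹ ≡ 19 (mod 37) since 2·19 = 38 ≡ 1, so λ ≡ 8·19 ≡ 4.
  x = λ² - 26 - 26 = 16 - 52 ≡ 1; y = λ·(26 - 1) - 1 ≡ 25. → (1, 25)

(1, 25)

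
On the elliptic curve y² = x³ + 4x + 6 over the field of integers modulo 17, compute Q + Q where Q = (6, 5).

(6, 12)

tangent at (6, 5): λ = (3·6² + 4)/(2·5) ≡ 10/10. 10⁻¹ ≡ 12 (mod 17), so λ ≡ 10·12 ≡ 1.
  x = λ² - 6 - 6 = 1 - 12 ≡ 6; y = λ·(6 - 6) - 5 ≡ 12. → (6, 12)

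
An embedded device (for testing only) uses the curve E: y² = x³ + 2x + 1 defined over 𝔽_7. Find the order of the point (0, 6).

2P: tangent at (0, 6): λ = (3·0² + 2)/(2·6) ≡ 2/5. 5⁻¹ ≡ 3 (mod 7) since 5·3 = 15 ≡ 1, so λ ≡ 2·3 ≡ 6.
  x = λ² - 0 - 0 = 36 - 0 ≡ 1; y = λ·(0 - 1) - 6 ≡ 2. → (1, 2)
3P: (1, 2) + (0, 6). λ = (6 - 2)/(0 - 1) ≡ 4/6 mod 7. 6⁻¹ ≡ 6 (mod 7), so λ ≡ 3.
  x = λ² - 1 - 0 = 9 - 1 ≡ 1; y = λ·(1 - 1) - 2 ≡ 5. → (1, 5)
4P: (1, 5) + (0, 6). λ = (6 - 5)/(0 - 1) ≡ 1/6 mod 7. 6⁻¹ ≡ 6 (mod 7), so λ ≡ 6.
  x = λ² - 1 - 0 = 36 - 1 ≡ 0; y = λ·(1 - 0) - 5 ≡ 1. → (0, 1)
5P: (0, 1) + (0, 6): same x and y₁ ≡ -y₂, so the sum is O.
5P = O, so the order is 5.

5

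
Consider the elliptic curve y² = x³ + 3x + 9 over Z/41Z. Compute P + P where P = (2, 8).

(39, 6)

tangent at (2, 8): λ = (3·2² + 3)/(2·8) ≡ 15/16. 16⁻¹ ≡ 18 (mod 41), so λ ≡ 15·18 ≡ 24.
  x = λ² - 2 - 2 = 576 - 4 ≡ 39; y = λ·(2 - 39) - 8 ≡ 6. → (39, 6)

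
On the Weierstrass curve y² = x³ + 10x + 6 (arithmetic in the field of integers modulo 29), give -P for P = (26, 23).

(26, 6)

-(26, 23) = (26, -23 mod 29) = (26, 6).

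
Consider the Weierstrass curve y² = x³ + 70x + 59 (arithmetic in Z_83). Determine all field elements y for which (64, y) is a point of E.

2, 81

x³ + 70x + 59 = 266683 ≡ 4 (mod 83).
Square roots of 4 mod 83: 2 and 81 (since 2² = 4 ≡ 4).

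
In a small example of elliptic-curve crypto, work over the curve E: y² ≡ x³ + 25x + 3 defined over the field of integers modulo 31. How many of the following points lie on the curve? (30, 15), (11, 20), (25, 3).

3

(30, 15): 15² ≡ 8, rhs ≡ 8 → on.
(11, 20): 20² ≡ 28, rhs ≡ 28 → on.
(25, 3): 3² ≡ 9, rhs ≡ 9 → on.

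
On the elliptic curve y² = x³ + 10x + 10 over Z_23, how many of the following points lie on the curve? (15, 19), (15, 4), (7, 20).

(15, 19): 19² ≡ 16, rhs ≡ 16 → on.
(15, 4): 4² ≡ 16, rhs ≡ 16 → on.
(7, 20): 20² ≡ 9, rhs ≡ 9 → on.

3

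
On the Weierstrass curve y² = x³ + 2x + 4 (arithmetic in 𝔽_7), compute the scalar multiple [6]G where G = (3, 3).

Double-and-add on 6 = (110)₂. Start with G = (3, 3) for the leading 1-bit.
double: tangent at (3, 3): λ = (3·3² + 2)/(2·3) ≡ 1/6. 6⁻¹ ≡ 6 (mod 7), so λ ≡ 1·6 ≡ 6.
  x = λ² - 3 - 3 = 36 - 6 ≡ 2; y = λ·(3 - 2) - 3 ≡ 3. → (2, 3)
add G: (2, 3) + (3, 3). λ = (3 - 3)/(3 - 2) ≡ 0/1 mod 7. 1⁻¹ ≡ 1 (mod 7) since 1·1 = 1 ≡ 1, so λ ≡ 0.
  x = λ² - 2 - 3 = 0 - 5 ≡ 2; y = λ·(2 - 2) - 3 ≡ 4. → (2, 4)
double: tangent at (2, 4): λ = (3·2² + 2)/(2·4) ≡ 0/1. 1⁻¹ ≡ 1 (mod 7), so λ ≡ 0·1 ≡ 0.
  x = λ² - 2 - 2 = 0 - 4 ≡ 3; y = λ·(2 - 3) - 4 ≡ 3. → (3, 3)

(3, 3)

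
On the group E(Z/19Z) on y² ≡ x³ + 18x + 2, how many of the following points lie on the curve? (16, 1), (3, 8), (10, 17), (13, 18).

(16, 1): 1² ≡ 1, rhs ≡ 16 → off.
(3, 8): 8² ≡ 7, rhs ≡ 7 → on.
(10, 17): 17² ≡ 4, rhs ≡ 4 → on.
(13, 18): 18² ≡ 1, rhs ≡ 1 → on.

3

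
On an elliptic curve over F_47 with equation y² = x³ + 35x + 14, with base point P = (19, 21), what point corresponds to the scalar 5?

Double-and-add on 5 = (101)₂. Start with P = (19, 21) for the leading 1-bit.
double: tangent at (19, 21): λ = (3·19² + 35)/(2·21) ≡ 37/42. 42⁻¹ ≡ 28 (mod 47) since 42·28 = 1176 ≡ 1, so λ ≡ 37·28 ≡ 2.
  x = λ² - 19 - 19 = 4 - 38 ≡ 13; y = λ·(19 - 13) - 21 ≡ 38. → (13, 38)
double: tangent at (13, 38): λ = (3·13² + 35)/(2·38) ≡ 25/29. 29⁻¹ ≡ 13 (mod 47), so λ ≡ 25·13 ≡ 43.
  x = λ² - 13 - 13 = 1849 - 26 ≡ 37; y = λ·(13 - 37) - 38 ≡ 11. → (37, 11)
add P: (37, 11) + (19, 21). λ = (21 - 11)/(19 - 37) ≡ 10/29 mod 47. 29⁻¹ ≡ 13 (mod 47), so λ ≡ 36.
  x = λ² - 37 - 19 = 1296 - 56 ≡ 18; y = λ·(37 - 18) - 11 ≡ 15. → (18, 15)

(18, 15)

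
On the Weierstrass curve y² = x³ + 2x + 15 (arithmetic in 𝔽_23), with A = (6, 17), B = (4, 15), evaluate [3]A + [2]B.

(1, 15)

First 3A:
Repeated addition: build up to 3A.
2A: tangent at (6, 17): λ = (3·6² + 2)/(2·17) ≡ 18/11. 11⁻¹ ≡ 21 (mod 23) since 11·21 = 231 ≡ 1, so λ ≡ 18·21 ≡ 10.
  x = λ² - 6 - 6 = 100 - 12 ≡ 19; y = λ·(6 - 19) - 17 ≡ 14. → (19, 14)
3A: (19, 14) + (6, 17). λ = (17 - 14)/(6 - 19) ≡ 3/10 mod 23. 10⁻¹ ≡ 7 (mod 23) since 10·7 = 70 ≡ 1, so λ ≡ 21.
  x = λ² - 19 - 6 = 441 - 25 ≡ 2; y = λ·(19 - 2) - 14 ≡ 21. → (2, 21)
3A = (2, 21).
Next 2B:
Repeated addition: build up to 2B.
2B: tangent at (4, 15): λ = (3·4² + 2)/(2·15) ≡ 4/7. 7⁻¹ ≡ 10 (mod 23), so λ ≡ 4·10 ≡ 17.
  x = λ² - 4 - 4 = 289 - 8 ≡ 5; y = λ·(4 - 5) - 15 ≡ 14. → (5, 14)
2B = (5, 14).
Finally 3A + 2B:
(2, 21) + (5, 14). λ = (14 - 21)/(5 - 2) ≡ 16/3 mod 23. 3⁻¹ ≡ 8 (mod 23), so λ ≡ 13.
  x = λ² - 2 - 5 = 169 - 7 ≡ 1; y = λ·(2 - 1) - 21 ≡ 15. → (1, 15)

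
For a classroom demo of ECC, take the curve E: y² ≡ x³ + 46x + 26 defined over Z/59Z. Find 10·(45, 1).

(12, 51)

Write Q = (45, 1).
Double-and-add on 10 = (1010)₂. Start with Q = (45, 1) for the leading 1-bit.
double: tangent at (45, 1): λ = (3·45² + 46)/(2·1) ≡ 44/2. 2⁻¹ ≡ 30 (mod 59) since 2·30 = 60 ≡ 1, so λ ≡ 44·30 ≡ 22.
  x = λ² - 45 - 45 = 484 - 90 ≡ 40; y = λ·(45 - 40) - 1 ≡ 50. → (40, 50)
double: tangent at (40, 50): λ = (3·40² + 46)/(2·50) ≡ 8/41. 41⁻¹ ≡ 36 (mod 59), so λ ≡ 8·36 ≡ 52.
  x = λ² - 40 - 40 = 2704 - 80 ≡ 28; y = λ·(40 - 28) - 50 ≡ 43. → (28, 43)
add Q: (28, 43) + (45, 1). λ = (1 - 43)/(45 - 28) ≡ 17/17 mod 59. 17⁻¹ ≡ 7 (mod 59) since 17·7 = 119 ≡ 1, so λ ≡ 1.
  x = λ² - 28 - 45 = 1 - 73 ≡ 46; y = λ·(28 - 46) - 43 ≡ 57. → (46, 57)
double: tangent at (46, 57): λ = (3·46² + 46)/(2·57) ≡ 22/55. 55⁻¹ ≡ 44 (mod 59), so λ ≡ 22·44 ≡ 24.
  x = λ² - 46 - 46 = 576 - 92 ≡ 12; y = λ·(46 - 12) - 57 ≡ 51. → (12, 51)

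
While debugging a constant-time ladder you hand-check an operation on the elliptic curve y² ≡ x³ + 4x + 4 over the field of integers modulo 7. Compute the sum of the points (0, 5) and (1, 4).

(0, 5) + (1, 4). λ = (4 - 5)/(1 - 0) ≡ 6/1 mod 7. 1⁻¹ ≡ 1 (mod 7) since 1·1 = 1 ≡ 1, so λ ≡ 6.
  x = λ² - 0 - 1 = 36 - 1 ≡ 0; y = λ·(0 - 0) - 5 ≡ 2. → (0, 2)

(0, 2)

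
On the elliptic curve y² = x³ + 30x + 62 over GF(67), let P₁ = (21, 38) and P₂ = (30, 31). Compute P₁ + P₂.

(21, 38) + (30, 31). λ = (31 - 38)/(30 - 21) ≡ 60/9 mod 67. 9⁻¹ ≡ 15 (mod 67) since 9·15 = 135 ≡ 1, so λ ≡ 29.
  x = λ² - 21 - 30 = 841 - 51 ≡ 53; y = λ·(21 - 53) - 38 ≡ 39. → (53, 39)

(53, 39)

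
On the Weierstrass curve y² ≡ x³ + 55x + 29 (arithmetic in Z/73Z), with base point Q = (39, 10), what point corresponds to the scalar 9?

(8, 55)

Double-and-add on 9 = (1001)₂. Start with Q = (39, 10) for the leading 1-bit.
double: tangent at (39, 10): λ = (3·39² + 55)/(2·10) ≡ 19/20. 20⁻¹ ≡ 11 (mod 73) since 20·11 = 220 ≡ 1, so λ ≡ 19·11 ≡ 63.
  x = λ² - 39 - 39 = 3969 - 78 ≡ 22; y = λ·(39 - 22) - 10 ≡ 39. → (22, 39)
double: tangent at (22, 39): λ = (3·22² + 55)/(2·39) ≡ 47/5. 5⁻¹ ≡ 44 (mod 73), so λ ≡ 47·44 ≡ 24.
  x = λ² - 22 - 22 = 576 - 44 ≡ 21; y = λ·(22 - 21) - 39 ≡ 58. → (21, 58)
double: tangent at (21, 58): λ = (3·21² + 55)/(2·58) ≡ 64/43. 43⁻¹ ≡ 17 (mod 73), so λ ≡ 64·17 ≡ 66.
  x = λ² - 21 - 21 = 4356 - 42 ≡ 7; y = λ·(21 - 7) - 58 ≡ 63. → (7, 63)
add Q: (7, 63) + (39, 10). λ = (10 - 63)/(39 - 7) ≡ 20/32 mod 73. 32⁻¹ ≡ 16 (mod 73), so λ ≡ 28.
  x = λ² - 7 - 39 = 784 - 46 ≡ 8; y = λ·(7 - 8) - 63 ≡ 55. → (8, 55)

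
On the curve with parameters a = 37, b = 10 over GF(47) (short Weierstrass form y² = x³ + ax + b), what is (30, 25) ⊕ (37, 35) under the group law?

(30, 25) + (37, 35). λ = (35 - 25)/(37 - 30) ≡ 10/7 mod 47. 7⁻¹ ≡ 27 (mod 47), so λ ≡ 35.
  x = λ² - 30 - 37 = 1225 - 67 ≡ 30; y = λ·(30 - 30) - 25 ≡ 22. → (30, 22)

(30, 22)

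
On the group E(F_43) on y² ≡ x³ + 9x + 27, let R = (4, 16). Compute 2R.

(32, 4)

tangent at (4, 16): λ = (3·4² + 9)/(2·16) ≡ 14/32. 32⁻¹ ≡ 39 (mod 43) since 32·39 = 1248 ≡ 1, so λ ≡ 14·39 ≡ 30.
  x = λ² - 4 - 4 = 900 - 8 ≡ 32; y = λ·(4 - 32) - 16 ≡ 4. → (32, 4)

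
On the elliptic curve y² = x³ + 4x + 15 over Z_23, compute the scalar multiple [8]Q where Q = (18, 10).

(16, 9)

Repeated addition: build up to 8Q.
2Q: tangent at (18, 10): λ = (3·18² + 4)/(2·10) ≡ 10/20. 20⁻¹ ≡ 15 (mod 23), so λ ≡ 10·15 ≡ 12.
  x = λ² - 18 - 18 = 144 - 36 ≡ 16; y = λ·(18 - 16) - 10 ≡ 14. → (16, 14)
3Q: (16, 14) + (18, 10). λ = (10 - 14)/(18 - 16) ≡ 19/2 mod 23. 2⁻¹ ≡ 12 (mod 23), so λ ≡ 21.
  x = λ² - 16 - 18 = 441 - 34 ≡ 16; y = λ·(16 - 16) - 14 ≡ 9. → (16, 9)
4Q: (16, 9) + (18, 10). λ = (10 - 9)/(18 - 16) ≡ 1/2 mod 23. 2⁻¹ ≡ 12 (mod 23) since 2·12 = 24 ≡ 1, so λ ≡ 12.
  x = λ² - 16 - 18 = 144 - 34 ≡ 18; y = λ·(16 - 18) - 9 ≡ 13. → (18, 13)
5Q: (18, 13) + (18, 10): same x and y₁ ≡ -y₂, so the sum is 𝒪.
6Q: 𝒪 + (18, 10) = (18, 10) (identity).
7Q: tangent at (18, 10): λ = (3·18² + 4)/(2·10) ≡ 10/20. 20⁻¹ ≡ 15 (mod 23) since 20·15 = 300 ≡ 1, so λ ≡ 10·15 ≡ 12.
  x = λ² - 18 - 18 = 144 - 36 ≡ 16; y = λ·(18 - 16) - 10 ≡ 14. → (16, 14)
8Q: (16, 14) + (18, 10). λ = (10 - 14)/(18 - 16) ≡ 19/2 mod 23. 2⁻¹ ≡ 12 (mod 23), so λ ≡ 21.
  x = λ² - 16 - 18 = 441 - 34 ≡ 16; y = λ·(16 - 16) - 14 ≡ 9. → (16, 9)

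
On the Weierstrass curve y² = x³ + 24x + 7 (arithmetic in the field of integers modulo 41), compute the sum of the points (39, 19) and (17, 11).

(18, 11)

(39, 19) + (17, 11). λ = (11 - 19)/(17 - 39) ≡ 33/19 mod 41. 19⁻¹ ≡ 13 (mod 41) since 19·13 = 247 ≡ 1, so λ ≡ 19.
  x = λ² - 39 - 17 = 361 - 56 ≡ 18; y = λ·(39 - 18) - 19 ≡ 11. → (18, 11)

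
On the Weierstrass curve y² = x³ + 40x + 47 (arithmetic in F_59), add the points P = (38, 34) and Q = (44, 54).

(38, 34) + (44, 54). λ = (54 - 34)/(44 - 38) ≡ 20/6 mod 59. 6⁻¹ ≡ 10 (mod 59), so λ ≡ 23.
  x = λ² - 38 - 44 = 529 - 82 ≡ 34; y = λ·(38 - 34) - 34 ≡ 58. → (34, 58)

(34, 58)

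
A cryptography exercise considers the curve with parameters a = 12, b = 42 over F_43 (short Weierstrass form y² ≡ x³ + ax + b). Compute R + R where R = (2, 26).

(27, 22)

tangent at (2, 26): λ = (3·2² + 12)/(2·26) ≡ 24/9. 9⁻¹ ≡ 24 (mod 43), so λ ≡ 24·24 ≡ 17.
  x = λ² - 2 - 2 = 289 - 4 ≡ 27; y = λ·(2 - 27) - 26 ≡ 22. → (27, 22)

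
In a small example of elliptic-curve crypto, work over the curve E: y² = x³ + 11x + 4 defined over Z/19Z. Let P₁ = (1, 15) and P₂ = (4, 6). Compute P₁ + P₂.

(1, 15) + (4, 6). λ = (6 - 15)/(4 - 1) ≡ 10/3 mod 19. 3⁻¹ ≡ 13 (mod 19), so λ ≡ 16.
  x = λ² - 1 - 4 = 256 - 5 ≡ 4; y = λ·(1 - 4) - 15 ≡ 13. → (4, 13)

(4, 13)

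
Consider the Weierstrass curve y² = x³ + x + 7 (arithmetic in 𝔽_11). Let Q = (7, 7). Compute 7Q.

Double-and-add on 7 = (111)₂. Start with Q = (7, 7) for the leading 1-bit.
double: tangent at (7, 7): λ = (3·7² + 1)/(2·7) ≡ 5/3. 3⁻¹ ≡ 4 (mod 11) since 3·4 = 12 ≡ 1, so λ ≡ 5·4 ≡ 9.
  x = λ² - 7 - 7 = 81 - 14 ≡ 1; y = λ·(7 - 1) - 7 ≡ 3. → (1, 3)
add Q: (1, 3) + (7, 7). λ = (7 - 3)/(7 - 1) ≡ 4/6 mod 11. 6⁻¹ ≡ 2 (mod 11), so λ ≡ 8.
  x = λ² - 1 - 7 = 64 - 8 ≡ 1; y = λ·(1 - 1) - 3 ≡ 8. → (1, 8)
double: tangent at (1, 8): λ = (3·1² + 1)/(2·8) ≡ 4/5. 5⁻¹ ≡ 9 (mod 11) since 5·9 = 45 ≡ 1, so λ ≡ 4·9 ≡ 3.
  x = λ² - 1 - 1 = 9 - 2 ≡ 7; y = λ·(1 - 7) - 8 ≡ 7. → (7, 7)
add Q: tangent at (7, 7): λ = (3·7² + 1)/(2·7) ≡ 5/3. 3⁻¹ ≡ 4 (mod 11) since 3·4 = 12 ≡ 1, so λ ≡ 5·4 ≡ 9.
  x = λ² - 7 - 7 = 81 - 14 ≡ 1; y = λ·(7 - 1) - 7 ≡ 3. → (1, 3)

(1, 3)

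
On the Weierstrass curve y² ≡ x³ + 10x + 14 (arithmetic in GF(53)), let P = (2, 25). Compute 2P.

tangent at (2, 25): λ = (3·2² + 10)/(2·25) ≡ 22/50. 50⁻¹ ≡ 35 (mod 53), so λ ≡ 22·35 ≡ 28.
  x = λ² - 2 - 2 = 784 - 4 ≡ 38; y = λ·(2 - 38) - 25 ≡ 27. → (38, 27)

(38, 27)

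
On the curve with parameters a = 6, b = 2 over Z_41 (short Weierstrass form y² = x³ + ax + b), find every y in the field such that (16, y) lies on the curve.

x³ + 6x + 2 = 4194 ≡ 12 (mod 41).
12 is a non-residue mod 41; no y exists.

none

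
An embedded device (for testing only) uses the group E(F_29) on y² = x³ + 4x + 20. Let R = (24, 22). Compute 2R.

tangent at (24, 22): λ = (3·24² + 4)/(2·22) ≡ 21/15. 15⁻¹ ≡ 2 (mod 29) since 15·2 = 30 ≡ 1, so λ ≡ 21·2 ≡ 13.
  x = λ² - 24 - 24 = 169 - 48 ≡ 5; y = λ·(24 - 5) - 22 ≡ 22. → (5, 22)

(5, 22)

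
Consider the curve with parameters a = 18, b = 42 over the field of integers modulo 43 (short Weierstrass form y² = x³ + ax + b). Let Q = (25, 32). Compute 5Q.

Repeated addition: build up to 5Q.
2Q: tangent at (25, 32): λ = (3·25² + 18)/(2·32) ≡ 1/21. 21⁻¹ ≡ 41 (mod 43), so λ ≡ 1·41 ≡ 41.
  x = λ² - 25 - 25 = 1681 - 50 ≡ 40; y = λ·(25 - 40) - 32 ≡ 41. → (40, 41)
3Q: (40, 41) + (25, 32). λ = (32 - 41)/(25 - 40) ≡ 34/28 mod 43. 28⁻¹ ≡ 20 (mod 43) since 28·20 = 560 ≡ 1, so λ ≡ 35.
  x = λ² - 40 - 25 = 1225 - 65 ≡ 42; y = λ·(40 - 42) - 41 ≡ 18. → (42, 18)
4Q: (42, 18) + (25, 32). λ = (32 - 18)/(25 - 42) ≡ 14/26 mod 43. 26⁻¹ ≡ 5 (mod 43) since 26·5 = 130 ≡ 1, so λ ≡ 27.
  x = λ² - 42 - 25 = 729 - 67 ≡ 17; y = λ·(42 - 17) - 18 ≡ 12. → (17, 12)
5Q: (17, 12) + (25, 32). λ = (32 - 12)/(25 - 17) ≡ 20/8 mod 43. 8⁻¹ ≡ 27 (mod 43), so λ ≡ 24.
  x = λ² - 17 - 25 = 576 - 42 ≡ 18; y = λ·(17 - 18) - 12 ≡ 7. → (18, 7)

(18, 7)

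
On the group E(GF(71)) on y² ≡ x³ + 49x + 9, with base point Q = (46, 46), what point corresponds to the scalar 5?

Repeated addition: build up to 5Q.
2Q: tangent at (46, 46): λ = (3·46² + 49)/(2·46) ≡ 7/21. 21⁻¹ ≡ 44 (mod 71) since 21·44 = 924 ≡ 1, so λ ≡ 7·44 ≡ 24.
  x = λ² - 46 - 46 = 576 - 92 ≡ 58; y = λ·(46 - 58) - 46 ≡ 21. → (58, 21)
3Q: (58, 21) + (46, 46). λ = (46 - 21)/(46 - 58) ≡ 25/59 mod 71. 59⁻¹ ≡ 65 (mod 71) since 59·65 = 3835 ≡ 1, so λ ≡ 63.
  x = λ² - 58 - 46 = 3969 - 104 ≡ 31; y = λ·(58 - 31) - 21 ≡ 47. → (31, 47)
4Q: (31, 47) + (46, 46). λ = (46 - 47)/(46 - 31) ≡ 70/15 mod 71. 15⁻¹ ≡ 19 (mod 71), so λ ≡ 52.
  x = λ² - 31 - 46 = 2704 - 77 ≡ 0; y = λ·(31 - 0) - 47 ≡ 3. → (0, 3)
5Q: (0, 3) + (46, 46). λ = (46 - 3)/(46 - 0) ≡ 43/46 mod 71. 46⁻¹ ≡ 17 (mod 71), so λ ≡ 21.
  x = λ² - 0 - 46 = 441 - 46 ≡ 40; y = λ·(0 - 40) - 3 ≡ 9. → (40, 9)

(40, 9)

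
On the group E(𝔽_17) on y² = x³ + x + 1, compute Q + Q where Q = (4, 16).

tangent at (4, 16): λ = (3·4² + 1)/(2·16) ≡ 15/15. 15⁻¹ ≡ 8 (mod 17) since 15·8 = 120 ≡ 1, so λ ≡ 15·8 ≡ 1.
  x = λ² - 4 - 4 = 1 - 8 ≡ 10; y = λ·(4 - 10) - 16 ≡ 12. → (10, 12)

(10, 12)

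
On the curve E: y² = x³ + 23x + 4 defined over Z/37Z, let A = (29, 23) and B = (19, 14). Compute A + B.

(22, 24)

(29, 23) + (19, 14). λ = (14 - 23)/(19 - 29) ≡ 28/27 mod 37. 27⁻¹ ≡ 11 (mod 37), so λ ≡ 12.
  x = λ² - 29 - 19 = 144 - 48 ≡ 22; y = λ·(29 - 22) - 23 ≡ 24. → (22, 24)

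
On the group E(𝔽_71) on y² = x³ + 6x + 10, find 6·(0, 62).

Write G = (0, 62).
Double-and-add on 6 = (110)₂. Start with G = (0, 62) for the leading 1-bit.
double: tangent at (0, 62): λ = (3·0² + 6)/(2·62) ≡ 6/53. 53⁻¹ ≡ 67 (mod 71) since 53·67 = 3551 ≡ 1, so λ ≡ 6·67 ≡ 47.
  x = λ² - 0 - 0 = 2209 - 0 ≡ 8; y = λ·(0 - 8) - 62 ≡ 59. → (8, 59)
add G: (8, 59) + (0, 62). λ = (62 - 59)/(0 - 8) ≡ 3/63 mod 71. 63⁻¹ ≡ 62 (mod 71) since 63·62 = 3906 ≡ 1, so λ ≡ 44.
  x = λ² - 8 - 0 = 1936 - 8 ≡ 11; y = λ·(8 - 11) - 59 ≡ 22. → (11, 22)
double: tangent at (11, 22): λ = (3·11² + 6)/(2·22) ≡ 14/44. 44⁻¹ ≡ 21 (mod 71), so λ ≡ 14·21 ≡ 10.
  x = λ² - 11 - 11 = 100 - 22 ≡ 7; y = λ·(11 - 7) - 22 ≡ 18. → (7, 18)

(7, 18)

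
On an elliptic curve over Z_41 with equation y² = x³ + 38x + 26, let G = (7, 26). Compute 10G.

(12, 23)

Repeated addition: build up to 10G.
2G: tangent at (7, 26): λ = (3·7² + 38)/(2·26) ≡ 21/11. 11⁻¹ ≡ 15 (mod 41), so λ ≡ 21·15 ≡ 28.
  x = λ² - 7 - 7 = 784 - 14 ≡ 32; y = λ·(7 - 32) - 26 ≡ 12. → (32, 12)
3G: (32, 12) + (7, 26). λ = (26 - 12)/(7 - 32) ≡ 14/16 mod 41. 16⁻¹ ≡ 18 (mod 41) since 16·18 = 288 ≡ 1, so λ ≡ 6.
  x = λ² - 32 - 7 = 36 - 39 ≡ 38; y = λ·(32 - 38) - 12 ≡ 34. → (38, 34)
4G: (38, 34) + (7, 26). λ = (26 - 34)/(7 - 38) ≡ 33/10 mod 41. 10⁻¹ ≡ 37 (mod 41), so λ ≡ 32.
  x = λ² - 38 - 7 = 1024 - 45 ≡ 36; y = λ·(38 - 36) - 34 ≡ 30. → (36, 30)
5G: (36, 30) + (7, 26). λ = (26 - 30)/(7 - 36) ≡ 37/12 mod 41. 12⁻¹ ≡ 24 (mod 41) since 12·24 = 288 ≡ 1, so λ ≡ 27.
  x = λ² - 36 - 7 = 729 - 43 ≡ 30; y = λ·(36 - 30) - 30 ≡ 9. → (30, 9)
6G: (30, 9) + (7, 26). λ = (26 - 9)/(7 - 30) ≡ 17/18 mod 41. 18⁻¹ ≡ 16 (mod 41), so λ ≡ 26.
  x = λ² - 30 - 7 = 676 - 37 ≡ 24; y = λ·(30 - 24) - 9 ≡ 24. → (24, 24)
7G: (24, 24) + (7, 26). λ = (26 - 24)/(7 - 24) ≡ 2/24 mod 41. 24⁻¹ ≡ 12 (mod 41), so λ ≡ 24.
  x = λ² - 24 - 7 = 576 - 31 ≡ 12; y = λ·(24 - 12) - 24 ≡ 18. → (12, 18)
8G: (12, 18) + (7, 26). λ = (26 - 18)/(7 - 12) ≡ 8/36 mod 41. 36⁻¹ ≡ 8 (mod 41) since 36·8 = 288 ≡ 1, so λ ≡ 23.
  x = λ² - 12 - 7 = 529 - 19 ≡ 18; y = λ·(12 - 18) - 18 ≡ 8. → (18, 8)
9G: (18, 8) + (7, 26). λ = (26 - 8)/(7 - 18) ≡ 18/30 mod 41. 30⁻¹ ≡ 26 (mod 41) since 30·26 = 780 ≡ 1, so λ ≡ 17.
  x = λ² - 18 - 7 = 289 - 25 ≡ 18; y = λ·(18 - 18) - 8 ≡ 33. → (18, 33)
10G: (18, 33) + (7, 26). λ = (26 - 33)/(7 - 18) ≡ 34/30 mod 41. 30⁻¹ ≡ 26 (mod 41), so λ ≡ 23.
  x = λ² - 18 - 7 = 529 - 25 ≡ 12; y = λ·(18 - 12) - 33 ≡ 23. → (12, 23)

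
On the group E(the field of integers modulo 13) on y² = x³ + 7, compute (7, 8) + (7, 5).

O

The two points share x = 7 and their y-coordinates satisfy 8 + 5 ≡ 0 (mod 13), so they are inverses. Their sum is O.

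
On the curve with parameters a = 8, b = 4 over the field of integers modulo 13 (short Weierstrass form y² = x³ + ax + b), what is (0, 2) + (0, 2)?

(4, 3)

tangent at (0, 2): λ = (3·0² + 8)/(2·2) ≡ 8/4. 4⁻¹ ≡ 10 (mod 13) since 4·10 = 40 ≡ 1, so λ ≡ 8·10 ≡ 2.
  x = λ² - 0 - 0 = 4 - 0 ≡ 4; y = λ·(0 - 4) - 2 ≡ 3. → (4, 3)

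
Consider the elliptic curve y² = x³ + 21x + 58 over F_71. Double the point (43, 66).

(65, 0)

tangent at (43, 66): λ = (3·43² + 21)/(2·66) ≡ 30/61. 61⁻¹ ≡ 7 (mod 71), so λ ≡ 30·7 ≡ 68.
  x = λ² - 43 - 43 = 4624 - 86 ≡ 65; y = λ·(43 - 65) - 66 ≡ 0. → (65, 0)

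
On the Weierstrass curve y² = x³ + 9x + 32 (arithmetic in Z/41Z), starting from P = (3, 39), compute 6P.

Double-and-add on 6 = (110)₂. Start with P = (3, 39) for the leading 1-bit.
double: tangent at (3, 39): λ = (3·3² + 9)/(2·39) ≡ 36/37. 37⁻¹ ≡ 10 (mod 41) since 37·10 = 370 ≡ 1, so λ ≡ 36·10 ≡ 32.
  x = λ² - 3 - 3 = 1024 - 6 ≡ 34; y = λ·(3 - 34) - 39 ≡ 35. → (34, 35)
add P: (34, 35) + (3, 39). λ = (39 - 35)/(3 - 34) ≡ 4/10 mod 41. 10⁻¹ ≡ 37 (mod 41) since 10·37 = 370 ≡ 1, so λ ≡ 25.
  x = λ² - 34 - 3 = 625 - 37 ≡ 14; y = λ·(34 - 14) - 35 ≡ 14. → (14, 14)
double: tangent at (14, 14): λ = (3·14² + 9)/(2·14) ≡ 23/28. 28⁻¹ ≡ 22 (mod 41), so λ ≡ 23·22 ≡ 14.
  x = λ² - 14 - 14 = 196 - 28 ≡ 4; y = λ·(14 - 4) - 14 ≡ 3. → (4, 3)

(4, 3)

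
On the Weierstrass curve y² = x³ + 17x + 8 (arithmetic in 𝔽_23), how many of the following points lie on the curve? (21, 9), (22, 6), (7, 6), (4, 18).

3

(21, 9): 9² ≡ 12, rhs ≡ 12 → on.
(22, 6): 6² ≡ 13, rhs ≡ 13 → on.
(7, 6): 6² ≡ 13, rhs ≡ 10 → off.
(4, 18): 18² ≡ 2, rhs ≡ 2 → on.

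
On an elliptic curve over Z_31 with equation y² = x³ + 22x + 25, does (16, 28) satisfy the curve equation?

y² = 28² ≡ 9; x³ + 22x + 25 = 4473 ≡ 9 (mod 31). 9 = 9.

yes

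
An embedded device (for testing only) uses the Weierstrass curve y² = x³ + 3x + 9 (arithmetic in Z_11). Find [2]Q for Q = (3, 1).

tangent at (3, 1): λ = (3·3² + 3)/(2·1) ≡ 8/2. 2⁻¹ ≡ 6 (mod 11), so λ ≡ 8·6 ≡ 4.
  x = λ² - 3 - 3 = 16 - 6 ≡ 10; y = λ·(3 - 10) - 1 ≡ 4. → (10, 4)

(10, 4)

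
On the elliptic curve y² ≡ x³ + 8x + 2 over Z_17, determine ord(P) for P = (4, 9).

8

2P: tangent at (4, 9): λ = (3·4² + 8)/(2·9) ≡ 5/1. 1⁻¹ ≡ 1 (mod 17), so λ ≡ 5·1 ≡ 5.
  x = λ² - 4 - 4 = 25 - 8 ≡ 0; y = λ·(4 - 0) - 9 ≡ 11. → (0, 11)
3P: (0, 11) + (4, 9). λ = (9 - 11)/(4 - 0) ≡ 15/4 mod 17. 4⁻¹ ≡ 13 (mod 17) since 4·13 = 52 ≡ 1, so λ ≡ 8.
  x = λ² - 0 - 4 = 64 - 4 ≡ 9; y = λ·(0 - 9) - 11 ≡ 2. → (9, 2)
4P: (9, 2) + (4, 9). λ = (9 - 2)/(4 - 9) ≡ 7/12 mod 17. 12⁻¹ ≡ 10 (mod 17) since 12·10 = 120 ≡ 1, so λ ≡ 2.
  x = λ² - 9 - 4 = 4 - 13 ≡ 8; y = λ·(9 - 8) - 2 ≡ 0. → (8, 0)
5P: (8, 0) + (4, 9). λ = (9 - 0)/(4 - 8) ≡ 9/13 mod 17. 13⁻¹ ≡ 4 (mod 17), so λ ≡ 2.
  x = λ² - 8 - 4 = 4 - 12 ≡ 9; y = λ·(8 - 9) - 0 ≡ 15. → (9, 15)
6P: (9, 15) + (4, 9). λ = (9 - 15)/(4 - 9) ≡ 11/12 mod 17. 12⁻¹ ≡ 10 (mod 17), so λ ≡ 8.
  x = λ² - 9 - 4 = 64 - 13 ≡ 0; y = λ·(9 - 0) - 15 ≡ 6. → (0, 6)
7P: (0, 6) + (4, 9). λ = (9 - 6)/(4 - 0) ≡ 3/4 mod 17. 4⁻¹ ≡ 13 (mod 17) since 4·13 = 52 ≡ 1, so λ ≡ 5.
  x = λ² - 0 - 4 = 25 - 4 ≡ 4; y = λ·(0 - 4) - 6 ≡ 8. → (4, 8)
8P: (4, 8) + (4, 9): same x and y₁ ≡ -y₂, so the sum is the point at infinity.
8P = the point at infinity, so the order is 8.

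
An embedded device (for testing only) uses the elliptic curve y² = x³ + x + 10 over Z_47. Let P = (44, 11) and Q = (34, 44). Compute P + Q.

(44, 11) + (34, 44). λ = (44 - 11)/(34 - 44) ≡ 33/37 mod 47. 37⁻¹ ≡ 14 (mod 47), so λ ≡ 39.
  x = λ² - 44 - 34 = 1521 - 78 ≡ 33; y = λ·(44 - 33) - 11 ≡ 42. → (33, 42)

(33, 42)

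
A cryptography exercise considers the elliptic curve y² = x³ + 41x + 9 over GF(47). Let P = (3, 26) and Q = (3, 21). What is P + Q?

O

The two points share x = 3 and their y-coordinates satisfy 26 + 21 ≡ 0 (mod 47), so they are inverses. Their sum is O.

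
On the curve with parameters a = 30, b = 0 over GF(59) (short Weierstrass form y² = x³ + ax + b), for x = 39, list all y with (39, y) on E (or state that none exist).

none

x³ + 30x + 0 = 60489 ≡ 14 (mod 59).
14 is a non-residue mod 59; no y exists.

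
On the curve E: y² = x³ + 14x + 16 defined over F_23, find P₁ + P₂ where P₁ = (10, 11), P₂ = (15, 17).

(10, 11) + (15, 17). λ = (17 - 11)/(15 - 10) ≡ 6/5 mod 23. 5⁻¹ ≡ 14 (mod 23) since 5·14 = 70 ≡ 1, so λ ≡ 15.
  x = λ² - 10 - 15 = 225 - 25 ≡ 16; y = λ·(10 - 16) - 11 ≡ 14. → (16, 14)

(16, 14)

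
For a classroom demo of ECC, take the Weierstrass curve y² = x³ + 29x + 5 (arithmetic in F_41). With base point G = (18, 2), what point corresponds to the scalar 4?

(40, 37)

Double-and-add on 4 = (100)₂. Start with G = (18, 2) for the leading 1-bit.
double: tangent at (18, 2): λ = (3·18² + 29)/(2·2) ≡ 17/4. 4⁻¹ ≡ 31 (mod 41) since 4·31 = 124 ≡ 1, so λ ≡ 17·31 ≡ 35.
  x = λ² - 18 - 18 = 1225 - 36 ≡ 0; y = λ·(18 - 0) - 2 ≡ 13. → (0, 13)
double: tangent at (0, 13): λ = (3·0² + 29)/(2·13) ≡ 29/26. 26⁻¹ ≡ 30 (mod 41), so λ ≡ 29·30 ≡ 9.
  x = λ² - 0 - 0 = 81 - 0 ≡ 40; y = λ·(0 - 40) - 13 ≡ 37. → (40, 37)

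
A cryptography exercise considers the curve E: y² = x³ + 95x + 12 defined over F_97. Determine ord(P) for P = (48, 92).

3

2P: tangent at (48, 92): λ = (3·48² + 95)/(2·92) ≡ 23/87. 87⁻¹ ≡ 29 (mod 97) since 87·29 = 2523 ≡ 1, so λ ≡ 23·29 ≡ 85.
  x = λ² - 48 - 48 = 7225 - 96 ≡ 48; y = λ·(48 - 48) - 92 ≡ 5. → (48, 5)
3P: (48, 5) + (48, 92): same x and y₁ ≡ -y₂, so the sum is O.
3P = O, so the order is 3.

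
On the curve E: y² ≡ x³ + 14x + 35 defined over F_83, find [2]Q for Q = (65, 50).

tangent at (65, 50): λ = (3·65² + 14)/(2·50) ≡ 73/17. 17⁻¹ ≡ 44 (mod 83), so λ ≡ 73·44 ≡ 58.
  x = λ² - 65 - 65 = 3364 - 130 ≡ 80; y = λ·(65 - 80) - 50 ≡ 76. → (80, 76)

(80, 76)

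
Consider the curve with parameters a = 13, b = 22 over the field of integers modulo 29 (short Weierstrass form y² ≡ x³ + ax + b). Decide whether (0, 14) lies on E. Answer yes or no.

yes

y² = 14² ≡ 22; x³ + 13x + 22 = 22 ≡ 22 (mod 29). 22 = 22.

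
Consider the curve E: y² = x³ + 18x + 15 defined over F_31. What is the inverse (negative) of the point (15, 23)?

(15, 8)

-(15, 23) = (15, -23 mod 31) = (15, 8).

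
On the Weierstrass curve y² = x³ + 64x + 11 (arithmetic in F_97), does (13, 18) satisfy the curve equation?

y² = 18² ≡ 33; x³ + 64x + 11 = 3040 ≡ 33 (mod 97). 33 = 33.

yes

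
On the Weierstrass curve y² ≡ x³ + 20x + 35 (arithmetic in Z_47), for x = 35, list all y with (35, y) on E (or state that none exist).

none

x³ + 20x + 35 = 43610 ≡ 41 (mod 47).
41 is a non-residue mod 47; no y exists.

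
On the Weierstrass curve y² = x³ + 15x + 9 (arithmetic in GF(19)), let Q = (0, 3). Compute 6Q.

(10, 0)

Repeated addition: build up to 6Q.
2Q: tangent at (0, 3): λ = (3·0² + 15)/(2·3) ≡ 15/6. 6⁻¹ ≡ 16 (mod 19), so λ ≡ 15·16 ≡ 12.
  x = λ² - 0 - 0 = 144 - 0 ≡ 11; y = λ·(0 - 11) - 3 ≡ 17. → (11, 17)
3Q: (11, 17) + (0, 3). λ = (3 - 17)/(0 - 11) ≡ 5/8 mod 19. 8⁻¹ ≡ 12 (mod 19) since 8·12 = 96 ≡ 1, so λ ≡ 3.
  x = λ² - 11 - 0 = 9 - 11 ≡ 17; y = λ·(11 - 17) - 17 ≡ 3. → (17, 3)
4Q: (17, 3) + (0, 3). λ = (3 - 3)/(0 - 17) ≡ 0/2 mod 19. 2⁻¹ ≡ 10 (mod 19), so λ ≡ 0.
  x = λ² - 17 - 0 = 0 - 17 ≡ 2; y = λ·(17 - 2) - 3 ≡ 16. → (2, 16)
5Q: (2, 16) + (0, 3). λ = (3 - 16)/(0 - 2) ≡ 6/17 mod 19. 17⁻¹ ≡ 9 (mod 19), so λ ≡ 16.
  x = λ² - 2 - 0 = 256 - 2 ≡ 7; y = λ·(2 - 7) - 16 ≡ 18. → (7, 18)
6Q: (7, 18) + (0, 3). λ = (3 - 18)/(0 - 7) ≡ 4/12 mod 19. 12⁻¹ ≡ 8 (mod 19) since 12·8 = 96 ≡ 1, so λ ≡ 13.
  x = λ² - 7 - 0 = 169 - 7 ≡ 10; y = λ·(7 - 10) - 18 ≡ 0. → (10, 0)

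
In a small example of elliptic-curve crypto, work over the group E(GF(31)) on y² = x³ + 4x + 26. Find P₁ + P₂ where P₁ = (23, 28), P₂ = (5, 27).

(23, 28) + (5, 27). λ = (27 - 28)/(5 - 23) ≡ 30/13 mod 31. 13⁻¹ ≡ 12 (mod 31), so λ ≡ 19.
  x = λ² - 23 - 5 = 361 - 28 ≡ 23; y = λ·(23 - 23) - 28 ≡ 3. → (23, 3)

(23, 3)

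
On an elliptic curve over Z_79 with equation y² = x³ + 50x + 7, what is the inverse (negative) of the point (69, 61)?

(69, 18)

-(69, 61) = (69, -61 mod 79) = (69, 18).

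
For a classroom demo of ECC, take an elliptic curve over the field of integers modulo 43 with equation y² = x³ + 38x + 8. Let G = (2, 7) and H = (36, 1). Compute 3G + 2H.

(9, 41)

First 3G:
Repeated addition: build up to 3G.
2G: tangent at (2, 7): λ = (3·2² + 38)/(2·7) ≡ 7/14. 14⁻¹ ≡ 40 (mod 43) since 14·40 = 560 ≡ 1, so λ ≡ 7·40 ≡ 22.
  x = λ² - 2 - 2 = 484 - 4 ≡ 7; y = λ·(2 - 7) - 7 ≡ 12. → (7, 12)
3G: (7, 12) + (2, 7). λ = (7 - 12)/(2 - 7) ≡ 38/38 mod 43. 38⁻¹ ≡ 17 (mod 43), so λ ≡ 1.
  x = λ² - 7 - 2 = 1 - 9 ≡ 35; y = λ·(7 - 35) - 12 ≡ 3. → (35, 3)
3G = (35, 3).
Next 2H:
Repeated addition: build up to 2H.
2H: tangent at (36, 1): λ = (3·36² + 38)/(2·1) ≡ 13/2. 2⁻¹ ≡ 22 (mod 43), so λ ≡ 13·22 ≡ 28.
  x = λ² - 36 - 36 = 784 - 72 ≡ 24; y = λ·(36 - 24) - 1 ≡ 34. → (24, 34)
2H = (24, 34).
Finally 3G + 2H:
(35, 3) + (24, 34). λ = (34 - 3)/(24 - 35) ≡ 31/32 mod 43. 32⁻¹ ≡ 39 (mod 43), so λ ≡ 5.
  x = λ² - 35 - 24 = 25 - 59 ≡ 9; y = λ·(35 - 9) - 3 ≡ 41. → (9, 41)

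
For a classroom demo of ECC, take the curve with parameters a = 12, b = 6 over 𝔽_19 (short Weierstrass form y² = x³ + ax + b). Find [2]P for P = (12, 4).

(2, 0)

tangent at (12, 4): λ = (3·12² + 12)/(2·4) ≡ 7/8. 8⁻¹ ≡ 12 (mod 19) since 8·12 = 96 ≡ 1, so λ ≡ 7·12 ≡ 8.
  x = λ² - 12 - 12 = 64 - 24 ≡ 2; y = λ·(12 - 2) - 4 ≡ 0. → (2, 0)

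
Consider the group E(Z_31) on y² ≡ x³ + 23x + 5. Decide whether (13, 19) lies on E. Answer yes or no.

y² = 19² ≡ 20; x³ + 23x + 5 = 2501 ≡ 21 (mod 31). 20 ≠ 21.

no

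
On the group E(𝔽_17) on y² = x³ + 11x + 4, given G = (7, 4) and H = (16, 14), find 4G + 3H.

First 4G:
Double-and-add on 4 = (100)₂. Start with G = (7, 4) for the leading 1-bit.
double: tangent at (7, 4): λ = (3·7² + 11)/(2·4) ≡ 5/8. 8⁻¹ ≡ 15 (mod 17) since 8·15 = 120 ≡ 1, so λ ≡ 5·15 ≡ 7.
  x = λ² - 7 - 7 = 49 - 14 ≡ 1; y = λ·(7 - 1) - 4 ≡ 4. → (1, 4)
double: tangent at (1, 4): λ = (3·1² + 11)/(2·4) ≡ 14/8. 8⁻¹ ≡ 15 (mod 17), so λ ≡ 14·15 ≡ 6.
  x = λ² - 1 - 1 = 36 - 2 ≡ 0; y = λ·(1 - 0) - 4 ≡ 2. → (0, 2)
4G = (0, 2).
Next 3H:
Repeated addition: build up to 3H.
2H: tangent at (16, 14): λ = (3·16² + 11)/(2·14) ≡ 14/11. 11⁻¹ ≡ 14 (mod 17), so λ ≡ 14·14 ≡ 9.
  x = λ² - 16 - 16 = 81 - 32 ≡ 15; y = λ·(16 - 15) - 14 ≡ 12. → (15, 12)
3H: (15, 12) + (16, 14). λ = (14 - 12)/(16 - 15) ≡ 2/1 mod 17. 1⁻¹ ≡ 1 (mod 17), so λ ≡ 2.
  x = λ² - 15 - 16 = 4 - 31 ≡ 7; y = λ·(15 - 7) - 12 ≡ 4. → (7, 4)
3H = (7, 4).
Finally 4G + 3H:
(0, 2) + (7, 4). λ = (4 - 2)/(7 - 0) ≡ 2/7 mod 17. 7⁻¹ ≡ 5 (mod 17), so λ ≡ 10.
  x = λ² - 0 - 7 = 100 - 7 ≡ 8; y = λ·(0 - 8) - 2 ≡ 3. → (8, 3)

(8, 3)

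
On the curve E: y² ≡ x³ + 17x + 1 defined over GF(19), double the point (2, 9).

tangent at (2, 9): λ = (3·2² + 17)/(2·9) ≡ 10/18. 18⁻¹ ≡ 18 (mod 19), so λ ≡ 10·18 ≡ 9.
  x = λ² - 2 - 2 = 81 - 4 ≡ 1; y = λ·(2 - 1) - 9 ≡ 0. → (1, 0)

(1, 0)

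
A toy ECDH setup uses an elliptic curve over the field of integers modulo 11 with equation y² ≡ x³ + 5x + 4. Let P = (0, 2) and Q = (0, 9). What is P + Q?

The two points share x = 0 and their y-coordinates satisfy 2 + 9 ≡ 0 (mod 11), so they are inverses. Their sum is the point at infinity.

O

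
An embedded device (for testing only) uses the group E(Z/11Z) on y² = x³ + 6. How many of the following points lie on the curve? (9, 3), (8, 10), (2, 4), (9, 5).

2

(9, 3): 3² ≡ 9, rhs ≡ 9 → on.
(8, 10): 10² ≡ 1, rhs ≡ 1 → on.
(2, 4): 4² ≡ 5, rhs ≡ 3 → off.
(9, 5): 5² ≡ 3, rhs ≡ 9 → off.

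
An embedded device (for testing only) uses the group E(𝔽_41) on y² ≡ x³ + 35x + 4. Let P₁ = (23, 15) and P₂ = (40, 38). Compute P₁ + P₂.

(17, 10)

(23, 15) + (40, 38). λ = (38 - 15)/(40 - 23) ≡ 23/17 mod 41. 17⁻¹ ≡ 29 (mod 41), so λ ≡ 11.
  x = λ² - 23 - 40 = 121 - 63 ≡ 17; y = λ·(23 - 17) - 15 ≡ 10. → (17, 10)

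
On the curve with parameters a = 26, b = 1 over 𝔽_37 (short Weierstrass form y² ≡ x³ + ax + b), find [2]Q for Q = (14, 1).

(19, 18)

tangent at (14, 1): λ = (3·14² + 26)/(2·1) ≡ 22/2. 2⁻¹ ≡ 19 (mod 37) since 2·19 = 38 ≡ 1, so λ ≡ 22·19 ≡ 11.
  x = λ² - 14 - 14 = 121 - 28 ≡ 19; y = λ·(14 - 19) - 1 ≡ 18. → (19, 18)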